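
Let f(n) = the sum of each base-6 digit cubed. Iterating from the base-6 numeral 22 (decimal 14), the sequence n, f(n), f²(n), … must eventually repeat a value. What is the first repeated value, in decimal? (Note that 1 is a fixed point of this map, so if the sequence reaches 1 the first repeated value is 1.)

9

14 = (2,2)_6 → 2³ + 2³ = 16
16 = (2,4)_6 → 2³ + 4³ = 72
72 = (2,0,0)_6 → 2³ + 0³ + 0³ = 8
8 = (1,2)_6 → 1³ + 2³ = 9
9 = (1,3)_6 → 1³ + 3³ = 28
28 = (4,4)_6 → 4³ + 4³ = 128
128 = (3,3,2)_6 → 3³ + 3³ + 2³ = 62
62 = (1,4,2)_6 → 1³ + 4³ + 2³ = 73
73 = (2,0,1)_6 → 2³ + 0³ + 1³ = 9  — 9 already appeared earlier.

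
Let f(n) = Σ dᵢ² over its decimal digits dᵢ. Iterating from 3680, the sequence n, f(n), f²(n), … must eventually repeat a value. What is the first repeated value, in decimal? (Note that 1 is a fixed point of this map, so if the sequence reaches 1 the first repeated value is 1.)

3680 → 109
109 → 82
82 → 68
68 → 100
100 → 1  — reached the fixed point 1.
1 → 1, so 1 is the first repeated value.

1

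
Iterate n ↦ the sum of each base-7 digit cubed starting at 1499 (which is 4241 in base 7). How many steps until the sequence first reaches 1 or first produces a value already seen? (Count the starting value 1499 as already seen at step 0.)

10

1499 = (4,2,4,1)_7 → 4³ + 2³ + 4³ + 1³ = 64 + 8 + 64 + 1 = 137
137 = (2,5,4)_7 → 2³ + 5³ + 4³ = 8 + 125 + 64 = 197
197 = (4,0,1)_7 → 4³ + 0³ + 1³ = 64 + 0 + 1 = 65
65 = (1,2,2)_7 → 1³ + 2³ + 2³ = 1 + 8 + 8 = 17
17 = (2,3)_7 → 2³ + 3³ = 8 + 27 = 35
35 = (5,0)_7 → 5³ + 0³ = 125 + 0 = 125
125 = (2,3,6)_7 → 2³ + 3³ + 6³ = 8 + 27 + 216 = 251
251 = (5,0,6)_7 → 5³ + 0³ + 6³ = 125 + 0 + 216 = 341
341 = (6,6,5)_7 → 6³ + 6³ + 5³ = 216 + 216 + 125 = 557
557 = (1,4,2,4)_7 → 1³ + 4³ + 2³ + 4³ = 1 + 64 + 8 + 64 = 137  — 137 repeats.
That took 10 steps.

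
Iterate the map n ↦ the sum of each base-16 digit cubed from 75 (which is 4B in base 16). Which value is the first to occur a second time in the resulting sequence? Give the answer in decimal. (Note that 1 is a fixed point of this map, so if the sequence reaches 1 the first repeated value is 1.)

72

75 = (4,11)_16 → 4³ + 11³ = 64 + 1331 = 1395
1395 = (5,7,3)_16 → 5³ + 7³ + 3³ = 125 + 343 + 27 = 495
495 = (1,14,15)_16 → 1³ + 14³ + 15³ = 1 + 2744 + 3375 = 6120
6120 = (1,7,14,8)_16 → 1³ + 7³ + 14³ + 8³ = 1 + 343 + 2744 + 512 = 3600
3600 = (14,1,0)_16 → 14³ + 1³ + 0³ = 2744 + 1 + 0 = 2745
2745 = (10,11,9)_16 → 10³ + 11³ + 9³ = 1000 + 1331 + 729 = 3060
3060 = (11,15,4)_16 → 11³ + 15³ + 4³ = 1331 + 3375 + 64 = 4770
4770 = (1,2,10,2)_16 → 1³ + 2³ + 10³ + 2³ = 1 + 8 + 1000 + 8 = 1017
1017 = (3,15,9)_16 → 3³ + 15³ + 9³ = 27 + 3375 + 729 = 4131
4131 = (1,0,2,3)_16 → 1³ + 0³ + 2³ + 3³ = 1 + 0 + 8 + 27 = 36
36 = (2,4)_16 → 2³ + 4³ = 8 + 64 = 72
72 = (4,8)_16 → 4³ + 8³ = 64 + 512 = 576
576 = (2,4,0)_16 → 2³ + 4³ + 0³ = 8 + 64 + 0 = 72  — 72 already appeared earlier.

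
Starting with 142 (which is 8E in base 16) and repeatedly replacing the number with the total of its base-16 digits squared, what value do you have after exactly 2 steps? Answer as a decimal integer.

142 = (8,14)_16 → 8² + 14² = 260
260 = (1,0,4)_16 → 1² + 0² + 4² = 17

17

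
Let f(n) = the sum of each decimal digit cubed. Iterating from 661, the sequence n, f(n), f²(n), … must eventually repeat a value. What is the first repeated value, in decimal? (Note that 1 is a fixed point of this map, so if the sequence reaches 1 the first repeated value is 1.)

661 → 433
433 → 118
118 → 514
514 → 190
190 → 730
730 → 370
370 → 370  — 370 already appeared earlier.

370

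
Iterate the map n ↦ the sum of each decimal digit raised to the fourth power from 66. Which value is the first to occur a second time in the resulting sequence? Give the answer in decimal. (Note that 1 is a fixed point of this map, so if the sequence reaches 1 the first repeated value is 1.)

6514

66 → 6⁴ + 6⁴ = 2592
2592 → 2⁴ + 5⁴ + 9⁴ + 2⁴ = 7218
7218 → 7⁴ + 2⁴ + 1⁴ + 8⁴ = 6514
6514 → 6⁴ + 5⁴ + 1⁴ + 4⁴ = 2178
2178 → 2⁴ + 1⁴ + 7⁴ + 8⁴ = 6514  — 6514 already appeared earlier.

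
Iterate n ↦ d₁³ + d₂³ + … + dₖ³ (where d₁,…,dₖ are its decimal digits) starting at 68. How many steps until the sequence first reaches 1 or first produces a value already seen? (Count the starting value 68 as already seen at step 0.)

12

68 → 6³ + 8³ = 728
728 → 7³ + 2³ + 8³ = 863
863 → 8³ + 6³ + 3³ = 755
755 → 7³ + 5³ + 5³ = 593
593 → 5³ + 9³ + 3³ = 881
881 → 8³ + 8³ + 1³ = 1025
1025 → 1³ + 0³ + 2³ + 5³ = 134
134 → 1³ + 3³ + 4³ = 92
92 → 9³ + 2³ = 737
737 → 7³ + 3³ + 7³ = 713
713 → 7³ + 1³ + 3³ = 371
371 → 3³ + 7³ + 1³ = 371  — 371 repeats.
That took 12 steps.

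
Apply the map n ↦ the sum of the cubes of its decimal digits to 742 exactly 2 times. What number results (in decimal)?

742 → 7³ + 4³ + 2³ = 343 + 64 + 8 = 415
415 → 4³ + 1³ + 5³ = 64 + 1 + 125 = 190

190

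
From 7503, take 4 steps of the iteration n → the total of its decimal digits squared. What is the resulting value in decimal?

89

7503 → 83
83 → 73
73 → 58
58 → 89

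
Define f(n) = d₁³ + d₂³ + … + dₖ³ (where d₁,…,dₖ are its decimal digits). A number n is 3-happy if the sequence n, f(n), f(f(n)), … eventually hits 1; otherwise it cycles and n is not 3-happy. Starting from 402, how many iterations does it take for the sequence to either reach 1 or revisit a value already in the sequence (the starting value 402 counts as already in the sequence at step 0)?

402 → 72
72 → 351
351 → 153
153 → 153  — 153 repeats.
That took 4 steps.

4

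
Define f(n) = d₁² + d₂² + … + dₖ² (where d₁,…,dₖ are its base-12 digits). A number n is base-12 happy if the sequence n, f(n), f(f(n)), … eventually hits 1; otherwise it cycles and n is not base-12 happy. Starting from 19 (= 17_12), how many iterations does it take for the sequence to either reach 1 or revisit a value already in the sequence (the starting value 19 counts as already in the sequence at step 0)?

19 = (1,7)_12 → 1² + 7² = 50
50 = (4,2)_12 → 4² + 2² = 20
20 = (1,8)_12 → 1² + 8² = 65
65 = (5,5)_12 → 5² + 5² = 50  — 50 repeats.
That took 4 steps.

4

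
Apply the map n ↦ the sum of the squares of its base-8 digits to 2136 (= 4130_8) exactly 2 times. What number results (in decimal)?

2136 = (4,1,3,0)_8 → 4² + 1² + 3² + 0² = 26
26 = (3,2)_8 → 3² + 2² = 13

13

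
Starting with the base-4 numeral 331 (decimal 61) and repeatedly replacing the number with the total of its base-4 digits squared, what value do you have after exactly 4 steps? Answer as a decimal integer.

4

61 = (3,3,1)_4 → 3² + 3² + 1² = 19
19 = (1,0,3)_4 → 1² + 0² + 3² = 10
10 = (2,2)_4 → 2² + 2² = 8
8 = (2,0)_4 → 2² + 0² = 4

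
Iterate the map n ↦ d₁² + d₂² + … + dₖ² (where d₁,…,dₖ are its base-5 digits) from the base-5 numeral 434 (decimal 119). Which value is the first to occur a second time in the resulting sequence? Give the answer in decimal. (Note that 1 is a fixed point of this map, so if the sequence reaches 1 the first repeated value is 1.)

1

119 = (4,3,4)_5 → 41
41 = (1,3,1)_5 → 11
11 = (2,1)_5 → 5
5 = (1,0)_5 → 1  — reached the fixed point 1.
1 → 1, so 1 is the first repeated value.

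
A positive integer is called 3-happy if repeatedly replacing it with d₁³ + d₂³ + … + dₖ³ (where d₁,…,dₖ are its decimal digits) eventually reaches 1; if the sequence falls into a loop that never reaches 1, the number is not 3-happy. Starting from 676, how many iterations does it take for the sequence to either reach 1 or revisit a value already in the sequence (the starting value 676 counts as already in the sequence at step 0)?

676 → 775
775 → 811
811 → 514
514 → 190
190 → 730
730 → 370
370 → 370  — 370 repeats.
That took 7 steps.

7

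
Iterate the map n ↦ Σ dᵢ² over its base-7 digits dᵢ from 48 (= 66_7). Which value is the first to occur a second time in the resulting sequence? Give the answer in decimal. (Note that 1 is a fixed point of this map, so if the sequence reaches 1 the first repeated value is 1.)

48 = (6,6)_7 → 6² + 6² = 72
72 = (1,3,2)_7 → 1² + 3² + 2² = 14
14 = (2,0)_7 → 2² + 0² = 4
4 = (4)_7 → 4² = 16
16 = (2,2)_7 → 2² + 2² = 8
8 = (1,1)_7 → 1² + 1² = 2
2 = (2)_7 → 2² = 4  — 4 already appeared earlier.

4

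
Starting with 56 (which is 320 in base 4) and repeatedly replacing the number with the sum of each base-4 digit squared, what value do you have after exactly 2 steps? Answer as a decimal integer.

10

56 = (3,2,0)_4 → 3² + 2² + 0² = 13
13 = (3,1)_4 → 3² + 1² = 10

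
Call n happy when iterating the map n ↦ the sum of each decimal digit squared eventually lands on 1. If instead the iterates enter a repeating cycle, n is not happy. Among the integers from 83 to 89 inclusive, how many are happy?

1

83: 83 → 73 → 58 → 89 → 145 → 42 → 20 → 4 → 16 → 37 → 58  (repeats 58)
84: 84 → 80 → 64 → 52 → 29 → 85 → 89 → 145 → 42 → 20 → 4 → 16 → 37 → 58 → 89  (repeats 89)
85: 85 → 89 → 145 → 42 → 20 → 4 → 16 → 37 → 58 → 89  (repeats 89)
86: 86 → 100 → 1  (reaches 1)
87: 87 → 113 → 11 → 2 → 4 → 16 → 37 → 58 → 89 → 145 → 42 → 20 → 4  (repeats 4)
88: 88 → 128 → 69 → 117 → 51 → 26 → 40 → 16 → 37 → 58 → 89 → 145 → 42 → 20 → 4 → 16  (repeats 16)
89: 89 → 145 → 42 → 20 → 4 → 16 → 37 → 58 → 89  (repeats 89)
happy: 86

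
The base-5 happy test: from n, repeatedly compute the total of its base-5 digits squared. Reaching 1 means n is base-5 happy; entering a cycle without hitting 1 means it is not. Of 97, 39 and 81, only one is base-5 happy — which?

97: 97 → 29 → 17 → 13 → 13  — repeats 13 (not base-5 happy)
39: 39 → 21 → 17 → 13 → 13  — repeats 13 (not base-5 happy)
81: 81 → 11 → 5 → 1  — reaches 1 (base-5 happy)

81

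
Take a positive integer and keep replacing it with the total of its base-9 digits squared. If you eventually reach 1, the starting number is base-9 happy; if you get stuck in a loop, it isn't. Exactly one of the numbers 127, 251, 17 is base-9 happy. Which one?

127

127: 127 → 27 → 9 → 1  — reaches 1 (base-9 happy)
251: 251 → 73 → 65 → 53 → 89 → 65  — repeats 65 (not base-9 happy)
17: 17 → 65 → 53 → 89 → 65  — repeats 65 (not base-9 happy)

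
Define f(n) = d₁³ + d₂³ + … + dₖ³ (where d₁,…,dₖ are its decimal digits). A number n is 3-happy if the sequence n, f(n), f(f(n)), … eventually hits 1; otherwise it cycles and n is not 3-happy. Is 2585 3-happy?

not 3-happy

2585 → 770
770 → 686
686 → 944
944 → 857
857 → 980
980 → 1241
1241 → 74
74 → 407
407 → 407  — 407 already seen; the sequence cycles without reaching 1.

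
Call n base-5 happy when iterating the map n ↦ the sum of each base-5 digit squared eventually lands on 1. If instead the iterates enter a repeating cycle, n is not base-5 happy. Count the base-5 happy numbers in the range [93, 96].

93: 93 → 27 → 5 → 1  — base-5 happy
94: 94 → 34 → 18 → 18  — not base-5 happy
95: 95 → 25 → 1  — base-5 happy
96: 96 → 26 → 2 → 4 → 16 → 10 → 4  — not base-5 happy
base-5 happy: 93, 95

2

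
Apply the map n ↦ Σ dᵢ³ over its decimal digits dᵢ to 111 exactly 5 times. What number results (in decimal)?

111 → 1³ + 1³ + 1³ = 3
3 → 3³ = 27
27 → 2³ + 7³ = 351
351 → 3³ + 5³ + 1³ = 153
153 → 1³ + 5³ + 3³ = 153

153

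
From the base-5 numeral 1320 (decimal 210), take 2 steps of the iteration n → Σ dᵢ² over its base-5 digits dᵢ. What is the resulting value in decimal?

20

210 = (1,3,2,0)_5 → 1² + 3² + 2² + 0² = 14
14 = (2,4)_5 → 2² + 4² = 20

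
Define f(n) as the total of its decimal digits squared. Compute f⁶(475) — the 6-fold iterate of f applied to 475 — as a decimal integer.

475 → 4² + 7² + 5² = 16 + 49 + 25 = 90
90 → 9² + 0² = 81 + 0 = 81
81 → 8² + 1² = 64 + 1 = 65
65 → 6² + 5² = 36 + 25 = 61
61 → 6² + 1² = 36 + 1 = 37
37 → 3² + 7² = 9 + 49 = 58

58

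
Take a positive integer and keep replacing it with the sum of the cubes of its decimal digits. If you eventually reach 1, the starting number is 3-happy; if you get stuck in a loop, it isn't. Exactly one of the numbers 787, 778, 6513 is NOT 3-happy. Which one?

6513

787: 787 → 1198 → 1243 → 100 → 1  — reaches 1 (3-happy)
778: 778 → 1198 → 1243 → 100 → 1  — reaches 1 (3-happy)
6513: 6513 → 369 → 972 → 1080 → 513 → 153 → 153  — repeats 153 (not 3-happy)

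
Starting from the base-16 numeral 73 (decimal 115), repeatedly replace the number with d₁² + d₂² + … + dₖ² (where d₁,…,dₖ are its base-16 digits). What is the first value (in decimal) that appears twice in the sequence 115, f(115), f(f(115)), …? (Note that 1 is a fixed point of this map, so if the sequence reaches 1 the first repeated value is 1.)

146

115 = (7,3)_16 → 7² + 3² = 49 + 9 = 58
58 = (3,10)_16 → 3² + 10² = 9 + 100 = 109
109 = (6,13)_16 → 6² + 13² = 36 + 169 = 205
205 = (12,13)_16 → 12² + 13² = 144 + 169 = 313
313 = (1,3,9)_16 → 1² + 3² + 9² = 1 + 9 + 81 = 91
91 = (5,11)_16 → 5² + 11² = 25 + 121 = 146
146 = (9,2)_16 → 9² + 2² = 81 + 4 = 85
85 = (5,5)_16 → 5² + 5² = 25 + 25 = 50
50 = (3,2)_16 → 3² + 2² = 9 + 4 = 13
13 = (13)_16 → 13² = 169
169 = (10,9)_16 → 10² + 9² = 100 + 81 = 181
181 = (11,5)_16 → 11² + 5² = 121 + 25 = 146  — 146 already appeared earlier.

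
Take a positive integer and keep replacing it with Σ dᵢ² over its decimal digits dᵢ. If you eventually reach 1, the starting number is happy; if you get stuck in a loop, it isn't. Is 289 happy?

not happy

289 → 149
149 → 98
98 → 145
145 → 42
42 → 20
20 → 4
4 → 16
16 → 37
37 → 58
58 → 89
89 → 145  — 145 already seen; the sequence cycles without reaching 1.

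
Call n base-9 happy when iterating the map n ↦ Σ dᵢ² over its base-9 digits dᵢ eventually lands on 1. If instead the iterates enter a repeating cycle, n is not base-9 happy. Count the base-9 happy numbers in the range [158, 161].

158: 158 → 90 → 2 → 4 → 16 → 50 → 50  (repeats 50)
159: 159 → 101 → 9 → 1  (reaches 1)
160: 160 → 114 → 46 → 26 → 68 → 74 → 68  (repeats 68)
161: 161 → 129 → 35 → 73 → 65 → 53 → 89 → 65  (repeats 65)
base-9 happy: 159

1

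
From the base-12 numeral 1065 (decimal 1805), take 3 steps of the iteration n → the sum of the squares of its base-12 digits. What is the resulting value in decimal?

29

1805 = (1,0,6,5)_12 → 1² + 0² + 6² + 5² = 1 + 0 + 36 + 25 = 62
62 = (5,2)_12 → 5² + 2² = 25 + 4 = 29
29 = (2,5)_12 → 2² + 5² = 4 + 25 = 29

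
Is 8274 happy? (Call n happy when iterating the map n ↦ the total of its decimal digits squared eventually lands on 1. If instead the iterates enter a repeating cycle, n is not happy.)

8274 → 8² + 2² + 7² + 4² = 133
133 → 1² + 3² + 3² = 19
19 → 1² + 9² = 82
82 → 8² + 2² = 68
68 → 6² + 8² = 100
100 → 1² + 0² + 0² = 1  — reached 1.

happy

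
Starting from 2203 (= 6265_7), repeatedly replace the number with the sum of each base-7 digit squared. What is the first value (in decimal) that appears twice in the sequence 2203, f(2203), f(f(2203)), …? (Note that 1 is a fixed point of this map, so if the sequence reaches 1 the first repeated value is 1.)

13

2203 = (6,2,6,5)_7 → 6² + 2² + 6² + 5² = 101
101 = (2,0,3)_7 → 2² + 0² + 3² = 13
13 = (1,6)_7 → 1² + 6² = 37
37 = (5,2)_7 → 5² + 2² = 29
29 = (4,1)_7 → 4² + 1² = 17
17 = (2,3)_7 → 2² + 3² = 13  — 13 already appeared earlier.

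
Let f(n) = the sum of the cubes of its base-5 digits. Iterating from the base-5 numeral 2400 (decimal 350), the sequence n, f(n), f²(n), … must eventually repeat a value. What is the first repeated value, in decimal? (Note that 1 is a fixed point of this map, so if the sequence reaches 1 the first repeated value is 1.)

28

350 = (2,4,0,0)_5 → 2³ + 4³ + 0³ + 0³ = 8 + 64 + 0 + 0 = 72
72 = (2,4,2)_5 → 2³ + 4³ + 2³ = 8 + 64 + 8 = 80
80 = (3,1,0)_5 → 3³ + 1³ + 0³ = 27 + 1 + 0 = 28
28 = (1,0,3)_5 → 1³ + 0³ + 3³ = 1 + 0 + 27 = 28  — 28 already appeared earlier.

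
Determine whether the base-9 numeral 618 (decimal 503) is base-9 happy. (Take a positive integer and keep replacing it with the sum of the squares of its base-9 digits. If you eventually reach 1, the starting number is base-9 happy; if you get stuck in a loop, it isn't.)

503 = (6,1,8)_9 → 6² + 1² + 8² = 101
101 = (1,2,2)_9 → 1² + 2² + 2² = 9
9 = (1,0)_9 → 1² + 0² = 1  — reached 1.

base-9 happy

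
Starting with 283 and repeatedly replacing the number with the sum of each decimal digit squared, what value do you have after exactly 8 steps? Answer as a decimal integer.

283 → 2² + 8² + 3² = 4 + 64 + 9 = 77
77 → 7² + 7² = 49 + 49 = 98
98 → 9² + 8² = 81 + 64 = 145
145 → 1² + 4² + 5² = 1 + 16 + 25 = 42
42 → 4² + 2² = 16 + 4 = 20
20 → 2² + 0² = 4 + 0 = 4
4 → 4² = 16
16 → 1² + 6² = 1 + 36 = 37

37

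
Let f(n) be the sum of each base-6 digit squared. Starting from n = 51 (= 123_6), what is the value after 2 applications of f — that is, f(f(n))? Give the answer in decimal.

8

51 = (1,2,3)_6 → 1² + 2² + 3² = 14
14 = (2,2)_6 → 2² + 2² = 8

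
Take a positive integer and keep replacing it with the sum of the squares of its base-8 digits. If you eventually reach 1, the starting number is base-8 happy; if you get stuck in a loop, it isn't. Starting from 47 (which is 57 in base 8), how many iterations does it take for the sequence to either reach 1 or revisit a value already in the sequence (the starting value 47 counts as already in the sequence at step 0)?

7

47 = (5,7)_8 → 5² + 7² = 74
74 = (1,1,2)_8 → 1² + 1² + 2² = 6
6 = (6)_8 → 6² = 36
36 = (4,4)_8 → 4² + 4² = 32
32 = (4,0)_8 → 4² + 0² = 16
16 = (2,0)_8 → 2² + 0² = 4
4 = (4)_8 → 4² = 16  — 16 repeats.
That took 7 steps.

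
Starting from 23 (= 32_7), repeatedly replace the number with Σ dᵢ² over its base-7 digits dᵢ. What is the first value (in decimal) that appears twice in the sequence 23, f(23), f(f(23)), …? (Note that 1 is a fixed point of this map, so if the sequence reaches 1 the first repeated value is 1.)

23 = (3,2)_7 → 3² + 2² = 9 + 4 = 13
13 = (1,6)_7 → 1² + 6² = 1 + 36 = 37
37 = (5,2)_7 → 5² + 2² = 25 + 4 = 29
29 = (4,1)_7 → 4² + 1² = 16 + 1 = 17
17 = (2,3)_7 → 2² + 3² = 4 + 9 = 13  — 13 already appeared earlier.

13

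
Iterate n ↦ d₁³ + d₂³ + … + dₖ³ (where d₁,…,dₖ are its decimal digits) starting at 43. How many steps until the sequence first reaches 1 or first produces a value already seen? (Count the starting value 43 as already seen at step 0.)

4

43 → 4³ + 3³ = 91
91 → 9³ + 1³ = 730
730 → 7³ + 3³ + 0³ = 370
370 → 3³ + 7³ + 0³ = 370  — 370 repeats.
That took 4 steps.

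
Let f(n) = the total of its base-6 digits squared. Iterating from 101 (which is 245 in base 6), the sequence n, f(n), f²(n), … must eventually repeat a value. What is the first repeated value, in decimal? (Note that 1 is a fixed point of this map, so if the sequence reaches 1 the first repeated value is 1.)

101 = (2,4,5)_6 → 2² + 4² + 5² = 45
45 = (1,1,3)_6 → 1² + 1² + 3² = 11
11 = (1,5)_6 → 1² + 5² = 26
26 = (4,2)_6 → 4² + 2² = 20
20 = (3,2)_6 → 3² + 2² = 13
13 = (2,1)_6 → 2² + 1² = 5
5 = (5)_6 → 5² = 25
25 = (4,1)_6 → 4² + 1² = 17
17 = (2,5)_6 → 2² + 5² = 29
29 = (4,5)_6 → 4² + 5² = 41
41 = (1,0,5)_6 → 1² + 0² + 5² = 26  — 26 already appeared earlier.

26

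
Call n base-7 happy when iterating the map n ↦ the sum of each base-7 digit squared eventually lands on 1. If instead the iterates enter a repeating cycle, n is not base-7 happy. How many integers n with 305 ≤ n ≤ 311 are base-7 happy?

305: 305 → 53 → 17 → 13 → 37 → 29 → 17  (repeats 17)
306: 306 → 62 → 38 → 34 → 52 → 10 → 10  (repeats 10)
307: 307 → 73 → 19 → 29 → 17 → 13 → 37 → 29  (repeats 29)
308: 308 → 40 → 50 → 2 → 4 → 16 → 8 → 2  (repeats 2)
309: 309 → 41 → 61 → 27 → 45 → 45  (repeats 45)
310: 310 → 44 → 40 → 50 → 2 → 4 → 16 → 8 → 2  (repeats 2)
311: 311 → 49 → 1  (reaches 1)
base-7 happy: 311

1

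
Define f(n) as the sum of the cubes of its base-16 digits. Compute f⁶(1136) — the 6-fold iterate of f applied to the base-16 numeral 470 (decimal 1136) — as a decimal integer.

1343

1136 = (4,7,0)_16 → 4³ + 7³ + 0³ = 64 + 343 + 0 = 407
407 = (1,9,7)_16 → 1³ + 9³ + 7³ = 1 + 729 + 343 = 1073
1073 = (4,3,1)_16 → 4³ + 3³ + 1³ = 64 + 27 + 1 = 92
92 = (5,12)_16 → 5³ + 12³ = 125 + 1728 = 1853
1853 = (7,3,13)_16 → 7³ + 3³ + 13³ = 343 + 27 + 2197 = 2567
2567 = (10,0,7)_16 → 10³ + 0³ + 7³ = 1000 + 0 + 343 = 1343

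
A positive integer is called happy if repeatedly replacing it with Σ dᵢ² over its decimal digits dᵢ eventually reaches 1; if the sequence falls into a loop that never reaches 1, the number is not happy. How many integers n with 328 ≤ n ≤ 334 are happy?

328: 328 → 77 → 98 → 145 → 42 → 20 → 4 → 16 → 37 → 58 → 89 → 145  (repeats 145)
329: 329 → 94 → 97 → 130 → 10 → 1  (reaches 1)
330: 330 → 18 → 65 → 61 → 37 → 58 → 89 → 145 → 42 → 20 → 4 → 16 → 37  (repeats 37)
331: 331 → 19 → 82 → 68 → 100 → 1  (reaches 1)
332: 332 → 22 → 8 → 64 → 52 → 29 → 85 → 89 → 145 → 42 → 20 → 4 → 16 → 37 → 58 → 89  (repeats 89)
333: 333 → 27 → 53 → 34 → 25 → 29 → 85 → 89 → 145 → 42 → 20 → 4 → 16 → 37 → 58 → 89  (repeats 89)
334: 334 → 34 → 25 → 29 → 85 → 89 → 145 → 42 → 20 → 4 → 16 → 37 → 58 → 89  (repeats 89)
happy: 329, 331

2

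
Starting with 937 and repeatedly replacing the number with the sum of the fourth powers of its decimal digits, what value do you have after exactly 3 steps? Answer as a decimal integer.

937 → 9⁴ + 3⁴ + 7⁴ = 6561 + 81 + 2401 = 9043
9043 → 9⁴ + 0⁴ + 4⁴ + 3⁴ = 6561 + 0 + 256 + 81 = 6898
6898 → 6⁴ + 8⁴ + 9⁴ + 8⁴ = 1296 + 4096 + 6561 + 4096 = 16049

16049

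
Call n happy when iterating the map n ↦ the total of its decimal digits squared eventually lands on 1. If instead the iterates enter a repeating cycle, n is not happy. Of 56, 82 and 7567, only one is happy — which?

82

56: 56 → 61 → 37 → 58 → 89 → 145 → 42 → 20 → 4 → 16 → 37  — repeats 37 (not happy)
82: 82 → 68 → 100 → 1  — reaches 1 (happy)
7567: 7567 → 159 → 107 → 50 → 25 → 29 → 85 → 89 → 145 → 42 → 20 → 4 → 16 → 37 → 58 → 89  — repeats 89 (not happy)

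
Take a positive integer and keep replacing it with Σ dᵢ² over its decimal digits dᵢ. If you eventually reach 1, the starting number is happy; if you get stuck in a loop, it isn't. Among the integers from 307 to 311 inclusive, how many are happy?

1

307: 307 → 58 → 89 → 145 → 42 → 20 → 4 → 16 → 37 → 58  (repeats 58)
308: 308 → 73 → 58 → 89 → 145 → 42 → 20 → 4 → 16 → 37 → 58  (repeats 58)
309: 309 → 90 → 81 → 65 → 61 → 37 → 58 → 89 → 145 → 42 → 20 → 4 → 16 → 37  (repeats 37)
310: 310 → 10 → 1  (reaches 1)
311: 311 → 11 → 2 → 4 → 16 → 37 → 58 → 89 → 145 → 42 → 20 → 4  (repeats 4)
happy: 310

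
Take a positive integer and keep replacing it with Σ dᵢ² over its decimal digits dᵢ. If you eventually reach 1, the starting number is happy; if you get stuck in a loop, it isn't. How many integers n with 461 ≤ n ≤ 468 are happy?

461: 461 → 53 → 34 → 25 → 29 → 85 → 89 → 145 → 42 → 20 → 4 → 16 → 37 → 58 → 89  (repeats 89)
462: 462 → 56 → 61 → 37 → 58 → 89 → 145 → 42 → 20 → 4 → 16 → 37  (repeats 37)
463: 463 → 61 → 37 → 58 → 89 → 145 → 42 → 20 → 4 → 16 → 37  (repeats 37)
464: 464 → 68 → 100 → 1  (reaches 1)
465: 465 → 77 → 98 → 145 → 42 → 20 → 4 → 16 → 37 → 58 → 89 → 145  (repeats 145)
466: 466 → 88 → 128 → 69 → 117 → 51 → 26 → 40 → 16 → 37 → 58 → 89 → 145 → 42 → 20 → 4 → 16  (repeats 16)
467: 467 → 101 → 2 → 4 → 16 → 37 → 58 → 89 → 145 → 42 → 20 → 4  (repeats 4)
468: 468 → 116 → 38 → 73 → 58 → 89 → 145 → 42 → 20 → 4 → 16 → 37 → 58  (repeats 58)
happy: 464

1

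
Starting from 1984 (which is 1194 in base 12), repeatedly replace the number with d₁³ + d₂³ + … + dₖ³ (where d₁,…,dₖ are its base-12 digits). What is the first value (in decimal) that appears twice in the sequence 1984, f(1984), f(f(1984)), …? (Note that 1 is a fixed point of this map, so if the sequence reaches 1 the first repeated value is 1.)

1

1984 = (1,1,9,4)_12 → 1³ + 1³ + 9³ + 4³ = 1 + 1 + 729 + 64 = 795
795 = (5,6,3)_12 → 5³ + 6³ + 3³ = 125 + 216 + 27 = 368
368 = (2,6,8)_12 → 2³ + 6³ + 8³ = 8 + 216 + 512 = 736
736 = (5,1,4)_12 → 5³ + 1³ + 4³ = 125 + 1 + 64 = 190
190 = (1,3,10)_12 → 1³ + 3³ + 10³ = 1 + 27 + 1000 = 1028
1028 = (7,1,8)_12 → 7³ + 1³ + 8³ = 343 + 1 + 512 = 856
856 = (5,11,4)_12 → 5³ + 11³ + 4³ = 125 + 1331 + 64 = 1520
1520 = (10,6,8)_12 → 10³ + 6³ + 8³ = 1000 + 216 + 512 = 1728
1728 = (1,0,0,0)_12 → 1³ + 0³ + 0³ + 0³ = 1 + 0 + 0 + 0 = 1  — reached the fixed point 1.
1 → 1, so 1 is the first repeated value.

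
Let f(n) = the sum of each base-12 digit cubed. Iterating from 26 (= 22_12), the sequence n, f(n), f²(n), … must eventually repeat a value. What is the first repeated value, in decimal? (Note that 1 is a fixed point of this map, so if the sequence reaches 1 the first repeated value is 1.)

1

26 = (2,2)_12 → 16
16 = (1,4)_12 → 65
65 = (5,5)_12 → 250
250 = (1,8,10)_12 → 1513
1513 = (10,6,1)_12 → 1217
1217 = (8,5,5)_12 → 762
762 = (5,3,6)_12 → 368
368 = (2,6,8)_12 → 736
736 = (5,1,4)_12 → 190
190 = (1,3,10)_12 → 1028
1028 = (7,1,8)_12 → 856
856 = (5,11,4)_12 → 1520
1520 = (10,6,8)_12 → 1728
1728 = (1,0,0,0)_12 → 1  — reached the fixed point 1.
1 → 1, so 1 is the first repeated value.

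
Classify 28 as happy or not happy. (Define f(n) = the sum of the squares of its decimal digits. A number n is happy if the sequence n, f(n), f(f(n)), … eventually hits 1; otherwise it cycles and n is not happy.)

28 → 2² + 8² = 4 + 64 = 68
68 → 6² + 8² = 36 + 64 = 100
100 → 1² + 0² + 0² = 1 + 0 + 0 = 1  — reached 1.

happy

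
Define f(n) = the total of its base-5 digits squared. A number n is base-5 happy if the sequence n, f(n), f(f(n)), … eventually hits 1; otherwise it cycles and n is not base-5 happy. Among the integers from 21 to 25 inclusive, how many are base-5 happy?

2

21: 21 → 17 → 13 → 13  (repeats 13)
22: 22 → 20 → 16 → 10 → 4 → 16  (repeats 16)
23: 23 → 25 → 1  (reaches 1)
24: 24 → 32 → 6 → 2 → 4 → 16 → 10 → 4  (repeats 4)
25: 25 → 1  (reaches 1)
base-5 happy: 23, 25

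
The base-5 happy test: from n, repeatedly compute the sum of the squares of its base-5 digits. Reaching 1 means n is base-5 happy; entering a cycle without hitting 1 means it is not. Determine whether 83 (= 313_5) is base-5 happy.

83 = (3,1,3)_5 → 3² + 1² + 3² = 19
19 = (3,4)_5 → 3² + 4² = 25
25 = (1,0,0)_5 → 1² + 0² + 0² = 1  — reached 1.

base-5 happy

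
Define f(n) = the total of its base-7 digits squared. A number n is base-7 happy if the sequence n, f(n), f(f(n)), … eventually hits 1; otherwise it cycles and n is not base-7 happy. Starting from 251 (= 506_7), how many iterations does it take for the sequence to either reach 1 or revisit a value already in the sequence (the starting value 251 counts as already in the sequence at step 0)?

251 = (5,0,6)_7 → 61
61 = (1,1,5)_7 → 27
27 = (3,6)_7 → 45
45 = (6,3)_7 → 45  — 45 repeats.
That took 4 steps.

4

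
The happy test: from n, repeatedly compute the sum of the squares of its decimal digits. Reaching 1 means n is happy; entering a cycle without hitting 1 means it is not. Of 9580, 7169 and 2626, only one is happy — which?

7169

9580: 9580 → 170 → 50 → 25 → 29 → 85 → 89 → 145 → 42 → 20 → 4 → 16 → 37 → 58 → 89  — repeats 89 (not happy)
7169: 7169 → 167 → 86 → 100 → 1  — reaches 1 (happy)
2626: 2626 → 80 → 64 → 52 → 29 → 85 → 89 → 145 → 42 → 20 → 4 → 16 → 37 → 58 → 89  — repeats 89 (not happy)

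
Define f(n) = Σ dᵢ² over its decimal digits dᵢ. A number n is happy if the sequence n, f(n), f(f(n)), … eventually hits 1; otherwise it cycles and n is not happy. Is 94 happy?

happy

94 → 97
97 → 130
130 → 10
10 → 1  — reached 1.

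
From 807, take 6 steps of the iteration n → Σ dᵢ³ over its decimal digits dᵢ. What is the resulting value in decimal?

1080

807 → 8³ + 0³ + 7³ = 855
855 → 8³ + 5³ + 5³ = 762
762 → 7³ + 6³ + 2³ = 567
567 → 5³ + 6³ + 7³ = 684
684 → 6³ + 8³ + 4³ = 792
792 → 7³ + 9³ + 2³ = 1080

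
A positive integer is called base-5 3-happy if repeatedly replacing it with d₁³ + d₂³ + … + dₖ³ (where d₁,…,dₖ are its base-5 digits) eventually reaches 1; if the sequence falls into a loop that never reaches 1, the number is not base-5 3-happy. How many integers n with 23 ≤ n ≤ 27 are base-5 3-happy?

1

23: 23 → 91 → 55 → 9 → 65 → 35 → 9  (repeats 9)
24: 24 → 128 → 28 → 28  (repeats 28)
25: 25 → 1  (reaches 1)
26: 26 → 2 → 8 → 28 → 28  (repeats 28)
27: 27 → 9 → 65 → 35 → 9  (repeats 9)
base-5 3-happy: 25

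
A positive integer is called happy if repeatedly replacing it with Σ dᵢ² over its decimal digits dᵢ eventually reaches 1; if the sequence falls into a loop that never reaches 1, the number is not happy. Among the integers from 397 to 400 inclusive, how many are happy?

1

397: 397 → 139 → 91 → 82 → 68 → 100 → 1  — happy
398: 398 → 154 → 42 → 20 → 4 → 16 → 37 → 58 → 89 → 145 → 42  — not happy
399: 399 → 171 → 51 → 26 → 40 → 16 → 37 → 58 → 89 → 145 → 42 → 20 → 4 → 16  — not happy
400: 400 → 16 → 37 → 58 → 89 → 145 → 42 → 20 → 4 → 16  — not happy
happy: 397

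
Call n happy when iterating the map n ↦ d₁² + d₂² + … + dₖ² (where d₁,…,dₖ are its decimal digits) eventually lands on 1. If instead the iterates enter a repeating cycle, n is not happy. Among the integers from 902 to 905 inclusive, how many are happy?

902: 902 → 85 → 89 → 145 → 42 → 20 → 4 → 16 → 37 → 58 → 89  (repeats 89)
903: 903 → 90 → 81 → 65 → 61 → 37 → 58 → 89 → 145 → 42 → 20 → 4 → 16 → 37  (repeats 37)
904: 904 → 97 → 130 → 10 → 1  (reaches 1)
905: 905 → 106 → 37 → 58 → 89 → 145 → 42 → 20 → 4 → 16 → 37  (repeats 37)
happy: 904

1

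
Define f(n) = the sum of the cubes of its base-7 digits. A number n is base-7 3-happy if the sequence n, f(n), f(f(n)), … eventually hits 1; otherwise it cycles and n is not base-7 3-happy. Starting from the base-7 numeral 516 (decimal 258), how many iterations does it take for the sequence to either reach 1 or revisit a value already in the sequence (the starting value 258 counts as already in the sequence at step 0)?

258 = (5,1,6)_7 → 5³ + 1³ + 6³ = 125 + 1 + 216 = 342
342 = (6,6,6)_7 → 6³ + 6³ + 6³ = 216 + 216 + 216 = 648
648 = (1,6,1,4)_7 → 1³ + 6³ + 1³ + 4³ = 1 + 216 + 1 + 64 = 282
282 = (5,5,2)_7 → 5³ + 5³ + 2³ = 125 + 125 + 8 = 258  — 258 repeats.
That took 4 steps.

4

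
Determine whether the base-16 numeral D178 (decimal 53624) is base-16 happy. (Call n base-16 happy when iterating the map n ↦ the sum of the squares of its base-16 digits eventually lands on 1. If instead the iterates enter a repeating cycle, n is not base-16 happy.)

53624 = (13,1,7,8)_16 → 13² + 1² + 7² + 8² = 283
283 = (1,1,11)_16 → 1² + 1² + 11² = 123
123 = (7,11)_16 → 7² + 11² = 170
170 = (10,10)_16 → 10² + 10² = 200
200 = (12,8)_16 → 12² + 8² = 208
208 = (13,0)_16 → 13² + 0² = 169
169 = (10,9)_16 → 10² + 9² = 181
181 = (11,5)_16 → 11² + 5² = 146
146 = (9,2)_16 → 9² + 2² = 85
85 = (5,5)_16 → 5² + 5² = 50
50 = (3,2)_16 → 3² + 2² = 13
13 = (13)_16 → 13² = 169  — 169 already seen; the sequence cycles without reaching 1.

not base-16 happy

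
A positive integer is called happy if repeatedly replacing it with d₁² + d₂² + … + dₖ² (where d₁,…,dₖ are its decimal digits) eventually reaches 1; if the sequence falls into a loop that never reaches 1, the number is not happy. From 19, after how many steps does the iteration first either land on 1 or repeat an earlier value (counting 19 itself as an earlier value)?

19 → 1² + 9² = 1 + 81 = 82
82 → 8² + 2² = 64 + 4 = 68
68 → 6² + 8² = 36 + 64 = 100
100 → 1² + 0² + 0² = 1 + 0 + 0 = 1  — reached 1.
That took 4 steps.

4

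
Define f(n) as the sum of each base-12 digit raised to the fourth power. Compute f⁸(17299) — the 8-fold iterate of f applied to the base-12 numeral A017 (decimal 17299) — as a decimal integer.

17299 = (10,0,1,7)_12 → 12402
12402 = (7,2,1,6)_12 → 3714
3714 = (2,1,9,6)_12 → 7874
7874 = (4,6,8,2)_12 → 5664
5664 = (3,3,4,0)_12 → 418
418 = (2,10,10)_12 → 20016
20016 = (11,7,0,0)_12 → 17042
17042 = (9,10,4,2)_12 → 16833

16833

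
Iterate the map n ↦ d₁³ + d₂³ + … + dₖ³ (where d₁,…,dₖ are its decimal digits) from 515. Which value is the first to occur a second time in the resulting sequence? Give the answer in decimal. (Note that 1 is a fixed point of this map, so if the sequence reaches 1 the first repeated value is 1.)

371

515 → 5³ + 1³ + 5³ = 251
251 → 2³ + 5³ + 1³ = 134
134 → 1³ + 3³ + 4³ = 92
92 → 9³ + 2³ = 737
737 → 7³ + 3³ + 7³ = 713
713 → 7³ + 1³ + 3³ = 371
371 → 3³ + 7³ + 1³ = 371  — 371 already appeared earlier.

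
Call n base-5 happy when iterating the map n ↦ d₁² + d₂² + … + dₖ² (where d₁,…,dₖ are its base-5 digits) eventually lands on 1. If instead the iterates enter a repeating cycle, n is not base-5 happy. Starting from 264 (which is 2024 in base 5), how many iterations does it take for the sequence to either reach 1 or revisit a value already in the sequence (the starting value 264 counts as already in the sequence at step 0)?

8

264 = (2,0,2,4)_5 → 2² + 0² + 2² + 4² = 24
24 = (4,4)_5 → 4² + 4² = 32
32 = (1,1,2)_5 → 1² + 1² + 2² = 6
6 = (1,1)_5 → 1² + 1² = 2
2 = (2)_5 → 2² = 4
4 = (4)_5 → 4² = 16
16 = (3,1)_5 → 3² + 1² = 10
10 = (2,0)_5 → 2² + 0² = 4  — 4 repeats.
That took 8 steps.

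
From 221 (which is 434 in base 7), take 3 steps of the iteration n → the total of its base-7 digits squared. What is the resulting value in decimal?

221 = (4,3,4)_7 → 4² + 3² + 4² = 41
41 = (5,6)_7 → 5² + 6² = 61
61 = (1,1,5)_7 → 1² + 1² + 5² = 27

27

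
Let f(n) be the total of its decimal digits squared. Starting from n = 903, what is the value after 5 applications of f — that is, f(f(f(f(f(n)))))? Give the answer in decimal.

37

903 → 90
90 → 81
81 → 65
65 → 61
61 → 37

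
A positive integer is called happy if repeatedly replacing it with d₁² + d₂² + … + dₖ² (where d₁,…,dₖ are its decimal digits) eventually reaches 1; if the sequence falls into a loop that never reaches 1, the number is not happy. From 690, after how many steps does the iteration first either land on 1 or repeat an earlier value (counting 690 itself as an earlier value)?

13

690 → 117
117 → 51
51 → 26
26 → 40
40 → 16
16 → 37
37 → 58
58 → 89
89 → 145
145 → 42
42 → 20
20 → 4
4 → 16  — 16 repeats.
That took 13 steps.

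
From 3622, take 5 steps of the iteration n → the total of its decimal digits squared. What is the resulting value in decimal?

3622 → 53
53 → 34
34 → 25
25 → 29
29 → 85

85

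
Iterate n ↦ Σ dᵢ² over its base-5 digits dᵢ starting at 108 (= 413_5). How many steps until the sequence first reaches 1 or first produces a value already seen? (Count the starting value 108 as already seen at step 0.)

6

108 = (4,1,3)_5 → 4² + 1² + 3² = 16 + 1 + 9 = 26
26 = (1,0,1)_5 → 1² + 0² + 1² = 1 + 0 + 1 = 2
2 = (2)_5 → 2² = 4
4 = (4)_5 → 4² = 16
16 = (3,1)_5 → 3² + 1² = 9 + 1 = 10
10 = (2,0)_5 → 2² + 0² = 4 + 0 = 4  — 4 repeats.
That took 6 steps.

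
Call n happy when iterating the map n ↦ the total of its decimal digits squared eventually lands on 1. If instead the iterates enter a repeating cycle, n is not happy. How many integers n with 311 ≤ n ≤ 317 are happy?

1

311: 311 → 11 → 2 → 4 → 16 → 37 → 58 → 89 → 145 → 42 → 20 → 4  (repeats 4)
312: 312 → 14 → 17 → 50 → 25 → 29 → 85 → 89 → 145 → 42 → 20 → 4 → 16 → 37 → 58 → 89  (repeats 89)
313: 313 → 19 → 82 → 68 → 100 → 1  (reaches 1)
314: 314 → 26 → 40 → 16 → 37 → 58 → 89 → 145 → 42 → 20 → 4 → 16  (repeats 16)
315: 315 → 35 → 34 → 25 → 29 → 85 → 89 → 145 → 42 → 20 → 4 → 16 → 37 → 58 → 89  (repeats 89)
316: 316 → 46 → 52 → 29 → 85 → 89 → 145 → 42 → 20 → 4 → 16 → 37 → 58 → 89  (repeats 89)
317: 317 → 59 → 106 → 37 → 58 → 89 → 145 → 42 → 20 → 4 → 16 → 37  (repeats 37)
happy: 313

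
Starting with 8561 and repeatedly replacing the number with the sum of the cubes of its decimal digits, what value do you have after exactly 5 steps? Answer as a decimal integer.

8561 → 854
854 → 701
701 → 344
344 → 155
155 → 251

251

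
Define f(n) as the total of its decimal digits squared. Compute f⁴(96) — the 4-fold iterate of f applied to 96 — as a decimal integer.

96 → 9² + 6² = 117
117 → 1² + 1² + 7² = 51
51 → 5² + 1² = 26
26 → 2² + 6² = 40

40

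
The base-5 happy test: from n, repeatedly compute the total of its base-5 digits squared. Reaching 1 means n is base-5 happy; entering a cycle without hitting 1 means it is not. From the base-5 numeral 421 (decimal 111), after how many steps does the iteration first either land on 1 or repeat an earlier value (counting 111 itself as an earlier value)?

4

111 = (4,2,1)_5 → 4² + 2² + 1² = 16 + 4 + 1 = 21
21 = (4,1)_5 → 4² + 1² = 16 + 1 = 17
17 = (3,2)_5 → 3² + 2² = 9 + 4 = 13
13 = (2,3)_5 → 2² + 3² = 4 + 9 = 13  — 13 repeats.
That took 4 steps.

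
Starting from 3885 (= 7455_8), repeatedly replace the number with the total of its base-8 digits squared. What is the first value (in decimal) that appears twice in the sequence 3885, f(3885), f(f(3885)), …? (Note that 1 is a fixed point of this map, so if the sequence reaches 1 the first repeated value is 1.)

16

3885 = (7,4,5,5)_8 → 115
115 = (1,6,3)_8 → 46
46 = (5,6)_8 → 61
61 = (7,5)_8 → 74
74 = (1,1,2)_8 → 6
6 = (6)_8 → 36
36 = (4,4)_8 → 32
32 = (4,0)_8 → 16
16 = (2,0)_8 → 4
4 = (4)_8 → 16  — 16 already appeared earlier.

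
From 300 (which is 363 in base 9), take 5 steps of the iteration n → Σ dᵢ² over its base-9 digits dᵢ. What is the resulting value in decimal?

300 = (3,6,3)_9 → 3² + 6² + 3² = 9 + 36 + 9 = 54
54 = (6,0)_9 → 6² + 0² = 36 + 0 = 36
36 = (4,0)_9 → 4² + 0² = 16 + 0 = 16
16 = (1,7)_9 → 1² + 7² = 1 + 49 = 50
50 = (5,5)_9 → 5² + 5² = 25 + 25 = 50

50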